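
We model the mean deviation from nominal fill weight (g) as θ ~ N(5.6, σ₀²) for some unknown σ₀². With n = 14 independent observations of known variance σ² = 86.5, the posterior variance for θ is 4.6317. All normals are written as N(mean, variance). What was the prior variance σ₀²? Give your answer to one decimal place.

For the Normal–Normal model with known σ², precisions add: τ_n = τ₀ + n/σ².
So 1/σ₀² = 1/4.6317 − 14/86.5 = 0.215903 − 0.161850 = 0.054053.
Hence σ₀² = 1/0.054053 ≈ 18.5.

σ₀² = 18.5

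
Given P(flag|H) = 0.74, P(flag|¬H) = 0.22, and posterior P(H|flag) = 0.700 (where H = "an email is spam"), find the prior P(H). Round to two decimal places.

P(H) = 0.41

In odds form, posterior odds = prior odds × likelihood ratio, so prior odds = posterior odds ÷ LR.
Posterior odds = 0.700/(1−0.700) = 2.3333. LR = 0.74/0.22 = 3.3636.
Prior odds = 2.3333/3.3636 = 0.6937, so P(H) = 0.6937/(1+0.6937) ≈ 0.41.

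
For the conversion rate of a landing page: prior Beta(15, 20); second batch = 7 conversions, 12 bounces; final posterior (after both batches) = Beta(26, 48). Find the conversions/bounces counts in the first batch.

Sequential conjugate updates are equivalent to a single update on the pooled data, so total successes = posterior α − prior α and total failures = posterior β − prior β.
Total across both batches: 26−15=11 conversions, 48−20=28 bounces.
Subtract the second batch: 11−7=4 conversions and 28−12=16 bounces.

4 conversions and 16 bounces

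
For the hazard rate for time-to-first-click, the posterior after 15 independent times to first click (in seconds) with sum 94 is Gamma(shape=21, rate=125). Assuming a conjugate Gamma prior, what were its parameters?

Gamma(shape=6, rate=31)

Gamma–exponential conjugacy: posterior shape = α + n, posterior rate = β + Σtᵢ.
So α = 21 − 15 = 6 and β = 125 − 94 = 31.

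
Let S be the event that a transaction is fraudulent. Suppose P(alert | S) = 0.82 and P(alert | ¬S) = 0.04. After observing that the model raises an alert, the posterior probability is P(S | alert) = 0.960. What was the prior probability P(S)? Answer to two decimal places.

P(S) = 0.54

Bayes' rule in odds form gives O(S|E) = O(S)·[P(E|S)/P(E|¬S)], hence O(S) = O(S|E)/LR.
Posterior odds = 0.960/(1−0.960) = 24.0000. LR = 0.82/0.04 = 20.5000.
Prior odds = 24.0000/20.5000 = 1.1707, so P(S) = 1.1707/(1+1.1707) ≈ 0.54.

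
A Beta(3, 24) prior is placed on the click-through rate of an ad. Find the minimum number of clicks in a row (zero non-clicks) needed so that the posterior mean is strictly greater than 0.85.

k = 134

After k clicks and 0 non-clicks the posterior is Beta(3+k, 24), with mean (3+k)/(3+24+k).
Set (3+k)/(27+k) > 0.85 and solve: k > (0.85·27 − 3)/(1 − 0.85) = 133.000.
The smallest integer exceeding 133.000 is 134.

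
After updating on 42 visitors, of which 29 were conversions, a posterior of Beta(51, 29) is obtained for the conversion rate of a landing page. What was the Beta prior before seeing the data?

Beta is conjugate to the binomial likelihood: posterior = Beta(a+s, b+f).
Subtract the data counts: 51−29=22, 29−13=16.

Beta(22, 16)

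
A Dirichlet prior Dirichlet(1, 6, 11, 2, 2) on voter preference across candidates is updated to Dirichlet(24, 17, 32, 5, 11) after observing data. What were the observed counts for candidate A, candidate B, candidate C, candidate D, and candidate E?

counts (23, 11, 21, 3, 9)

For a Dirichlet(α) prior with multinomial counts c, the posterior is Dirichlet(α + c) componentwise.
Counts are posterior − prior componentwise: 24−1=23, 17−6=11, 32−11=21, 5−2=3, 11−2=9.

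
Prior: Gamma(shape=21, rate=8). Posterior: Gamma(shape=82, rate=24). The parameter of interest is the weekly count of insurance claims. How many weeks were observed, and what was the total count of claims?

Gamma–Poisson conjugacy: posterior shape = α + Σxᵢ, posterior rate = β + n.
Matching: Σxᵢ = 82 − 21 = 61 and n = 24 − 8 = 16.

n = 16 weeks with total 61 claims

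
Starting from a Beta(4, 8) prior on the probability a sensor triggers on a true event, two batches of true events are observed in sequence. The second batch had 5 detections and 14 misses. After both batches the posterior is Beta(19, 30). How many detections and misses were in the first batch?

10 detections and 8 misses

Sequential conjugate updates are equivalent to a single update on the pooled data, so total successes = posterior α − prior α and total failures = posterior β − prior β.
Total across both batches: 19−4=15 detections, 30−8=22 misses.
Subtract the second batch: 15−5=10 detections and 22−14=8 misses.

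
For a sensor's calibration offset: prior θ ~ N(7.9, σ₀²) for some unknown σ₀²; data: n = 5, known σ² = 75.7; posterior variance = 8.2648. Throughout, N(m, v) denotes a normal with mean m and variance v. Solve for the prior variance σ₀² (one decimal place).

σ₀² = 18.2

For the Normal–Normal model with known σ², precisions add: τ_n = τ₀ + n/σ².
So 1/σ₀² = 1/8.2648 − 5/75.7 = 0.120995 − 0.066050 = 0.054945.
Hence σ₀² = 1/0.054945 ≈ 18.2.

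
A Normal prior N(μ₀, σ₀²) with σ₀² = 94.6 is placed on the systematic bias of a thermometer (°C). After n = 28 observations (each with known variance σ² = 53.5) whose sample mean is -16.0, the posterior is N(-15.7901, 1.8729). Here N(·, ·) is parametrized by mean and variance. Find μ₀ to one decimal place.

The posterior mean is a precision-weighted average: μ_n = (τ₀μ₀ + τ_data·x̄)/(τ₀+τ_data), with τ₀=1/σ₀² and τ_data=n/σ².
Here τ₀ = 1/94.6 = 0.010571 and τ_data = 28/53.5 = 0.523364, so τ_n = 0.533935.
Rearranging for μ₀: μ₀ = (μ_n·τ_n − τ_data·x̄)/τ₀ = (-15.7901·0.533935 − 0.523364·-16.0) / 0.010571 = -0.057063/0.010571 ≈ -5.4.

μ₀ = -5.4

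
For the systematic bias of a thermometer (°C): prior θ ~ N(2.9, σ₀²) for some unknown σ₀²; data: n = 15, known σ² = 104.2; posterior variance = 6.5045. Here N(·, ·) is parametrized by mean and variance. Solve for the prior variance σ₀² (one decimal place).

For the Normal–Normal model with known σ², precisions add: τ_n = τ₀ + n/σ².
So 1/σ₀² = 1/6.5045 − 15/104.2 = 0.153740 − 0.143954 = 0.009786.
Hence σ₀² = 1/0.009786 ≈ 102.2.

σ₀² = 102.2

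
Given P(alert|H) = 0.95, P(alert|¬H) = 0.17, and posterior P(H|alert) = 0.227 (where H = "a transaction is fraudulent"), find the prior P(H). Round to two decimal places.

P(H) = 0.05

In odds form, posterior odds = prior odds × likelihood ratio, so prior odds = posterior odds ÷ LR.
Posterior odds = 0.227/(1−0.227) = 0.2937. LR = 0.95/0.17 = 5.5882.
Prior odds = 0.2937/5.5882 = 0.0526, so P(H) = 0.0526/(1+0.0526) ≈ 0.05.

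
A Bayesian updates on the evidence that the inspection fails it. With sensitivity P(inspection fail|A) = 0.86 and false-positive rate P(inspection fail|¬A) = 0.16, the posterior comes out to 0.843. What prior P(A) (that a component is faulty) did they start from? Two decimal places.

P(A) = 0.50

In odds form, posterior odds = prior odds × likelihood ratio, so prior odds = posterior odds ÷ LR.
Posterior odds = 0.843/(1−0.843) = 5.3694. LR = 0.86/0.16 = 5.3750.
Prior odds = 5.3694/5.3750 = 0.9990, so P(A) = 0.9990/(1+0.9990) ≈ 0.50.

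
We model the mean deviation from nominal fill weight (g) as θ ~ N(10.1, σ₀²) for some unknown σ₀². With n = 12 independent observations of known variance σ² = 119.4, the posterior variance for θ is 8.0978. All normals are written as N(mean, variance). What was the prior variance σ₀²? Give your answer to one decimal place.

σ₀² = 43.5

Posterior precision equals prior precision plus data precision: 1/σ_n² = 1/σ₀² + n/σ².
So 1/σ₀² = 1/8.0978 − 12/119.4 = 0.123490 − 0.100503 = 0.022987.
Hence σ₀² = 1/0.022987 ≈ 43.5.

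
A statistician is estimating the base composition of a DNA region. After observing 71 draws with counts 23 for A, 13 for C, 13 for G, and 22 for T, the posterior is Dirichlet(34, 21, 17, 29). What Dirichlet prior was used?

For a Dirichlet(α) prior with multinomial counts c, the posterior is Dirichlet(α + c) componentwise.
Subtract each count from the matching posterior parameter: 34−23=11, 21−13=8, 17−13=4, 29−22=7.

Dirichlet(11, 8, 4, 7)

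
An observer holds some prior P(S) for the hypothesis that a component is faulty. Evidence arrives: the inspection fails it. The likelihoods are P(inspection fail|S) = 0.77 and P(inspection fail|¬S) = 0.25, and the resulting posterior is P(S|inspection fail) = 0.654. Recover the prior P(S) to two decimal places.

P(S) = 0.38

In odds form, posterior odds = prior odds × likelihood ratio, so prior odds = posterior odds ÷ LR.
Posterior odds = 0.654/(1−0.654) = 1.8902. LR = 0.77/0.25 = 3.0800.
Prior odds = 1.8902/3.0800 = 0.6137, so P(S) = 0.6137/(1+0.6137) ≈ 0.38.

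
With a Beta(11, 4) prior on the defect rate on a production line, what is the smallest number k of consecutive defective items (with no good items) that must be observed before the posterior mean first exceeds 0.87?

After k defective items and 0 good items the posterior is Beta(11+k, 4), with mean (11+k)/(11+4+k).
Set (11+k)/(15+k) > 0.87 and solve: k > (0.87·15 − 11)/(1 − 0.87) = 15.769.
The smallest integer exceeding 15.769 is 16.

k = 16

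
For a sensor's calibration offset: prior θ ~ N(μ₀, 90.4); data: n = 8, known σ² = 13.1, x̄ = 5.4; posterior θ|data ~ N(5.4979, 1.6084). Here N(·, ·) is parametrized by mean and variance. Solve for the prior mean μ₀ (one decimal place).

μ₀ = 10.9

The posterior mean is a precision-weighted average: μ_n = (τ₀μ₀ + τ_data·x̄)/(τ₀+τ_data), with τ₀=1/σ₀² and τ_data=n/σ².
Here τ₀ = 1/90.4 = 0.011062 and τ_data = 8/13.1 = 0.610687, so τ_n = 0.621749.
Rearranging for μ₀: μ₀ = (μ_n·τ_n − τ_data·x̄)/τ₀ = (5.4979·0.621749 − 0.610687·5.4) / 0.011062 = 0.120604/0.011062 ≈ 10.9.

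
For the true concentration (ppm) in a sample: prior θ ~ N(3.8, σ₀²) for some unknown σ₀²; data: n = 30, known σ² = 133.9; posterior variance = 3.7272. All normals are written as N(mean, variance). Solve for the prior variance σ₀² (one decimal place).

Posterior precision equals prior precision plus data precision: 1/σ_n² = 1/σ₀² + n/σ².
So 1/σ₀² = 1/3.7272 − 30/133.9 = 0.268298 − 0.224048 = 0.044250.
Hence σ₀² = 1/0.044250 ≈ 22.6.

σ₀² = 22.6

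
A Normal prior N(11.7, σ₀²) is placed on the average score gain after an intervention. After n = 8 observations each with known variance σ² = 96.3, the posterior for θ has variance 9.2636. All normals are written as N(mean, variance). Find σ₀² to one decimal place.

σ₀² = 40.2

Posterior precision equals prior precision plus data precision: 1/σ_n² = 1/σ₀² + n/σ².
So 1/σ₀² = 1/9.2636 − 8/96.3 = 0.107949 − 0.083074 = 0.024875.
Hence σ₀² = 1/0.024875 ≈ 40.2.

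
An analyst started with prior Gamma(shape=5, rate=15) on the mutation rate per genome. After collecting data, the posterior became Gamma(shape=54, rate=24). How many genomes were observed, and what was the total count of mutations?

n = 9 genomes with total 49 mutations

A Gamma(α, β) prior (rate parametrization) on a Poisson rate with n observations summing to S gives posterior Gamma(α+S, β+n).
Matching: Σxᵢ = 54 − 5 = 49 and n = 24 − 15 = 9.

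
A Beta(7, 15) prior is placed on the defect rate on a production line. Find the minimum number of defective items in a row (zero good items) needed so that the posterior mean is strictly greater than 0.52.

k = 10

After k defective items and 0 good items the posterior is Beta(7+k, 15), with mean (7+k)/(7+15+k).
Set (7+k)/(22+k) > 0.52 and solve: k > (0.52·22 − 7)/(1 − 0.52) = 9.250.
The smallest integer exceeding 9.250 is 10, and checking k=10: (17)/(32) = 0.5312 > 0.52.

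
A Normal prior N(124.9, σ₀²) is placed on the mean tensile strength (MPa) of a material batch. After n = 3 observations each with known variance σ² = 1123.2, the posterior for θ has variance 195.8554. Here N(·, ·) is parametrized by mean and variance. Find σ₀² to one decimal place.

Posterior precision equals prior precision plus data precision: 1/σ_n² = 1/σ₀² + n/σ².
So 1/σ₀² = 1/195.8554 − 3/1123.2 = 0.005106 − 0.002671 = 0.002435.
Hence σ₀² = 1/0.002435 ≈ 410.7.

σ₀² = 410.7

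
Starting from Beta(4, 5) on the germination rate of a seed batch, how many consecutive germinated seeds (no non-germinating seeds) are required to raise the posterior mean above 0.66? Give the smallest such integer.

k = 6

After k germinated seeds and 0 non-germinating seeds the posterior is Beta(4+k, 5), with mean (4+k)/(4+5+k).
Set (4+k)/(9+k) > 0.66 and solve: k > (0.66·9 − 4)/(1 − 0.66) = 5.706.
The smallest integer exceeding 5.706 is 6.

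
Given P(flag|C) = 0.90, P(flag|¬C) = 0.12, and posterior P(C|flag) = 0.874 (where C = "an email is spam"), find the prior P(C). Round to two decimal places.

P(C) = 0.48

In odds form, posterior odds = prior odds × likelihood ratio, so prior odds = posterior odds ÷ LR.
Posterior odds = 0.874/(1−0.874) = 6.9365. LR = 0.90/0.12 = 7.5000.
Prior odds = 6.9365/7.5000 = 0.9249, so P(C) = 0.9249/(1+0.9249) ≈ 0.48.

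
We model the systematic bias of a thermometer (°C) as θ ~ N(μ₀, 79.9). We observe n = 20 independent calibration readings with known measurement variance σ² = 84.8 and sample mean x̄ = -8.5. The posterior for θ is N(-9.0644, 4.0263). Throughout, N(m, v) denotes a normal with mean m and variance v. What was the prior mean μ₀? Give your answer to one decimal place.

μ₀ = -19.7

With known observation variance, the Normal–Normal posterior has precision τ_n = τ₀ + n/σ² and mean μ_n = (τ₀μ₀ + (n/σ²)x̄)/τ_n.
Here τ₀ = 1/79.9 = 0.012516 and τ_data = 20/84.8 = 0.235849, so τ_n = 0.248365.
Rearranging for μ₀: μ₀ = (μ_n·τ_n − τ_data·x̄)/τ₀ = (-9.0644·0.248365 − 0.235849·-8.5) / 0.012516 = -0.246563/0.012516 ≈ -19.7.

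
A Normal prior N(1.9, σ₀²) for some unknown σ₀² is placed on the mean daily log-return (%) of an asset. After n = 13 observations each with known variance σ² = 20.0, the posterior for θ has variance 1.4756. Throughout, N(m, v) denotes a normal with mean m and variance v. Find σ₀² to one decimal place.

Posterior precision equals prior precision plus data precision: 1/σ_n² = 1/σ₀² + n/σ².
So 1/σ₀² = 1/1.4756 − 13/20.0 = 0.677690 − 0.650000 = 0.027690.
Hence σ₀² = 1/0.027690 ≈ 36.1.

σ₀² = 36.1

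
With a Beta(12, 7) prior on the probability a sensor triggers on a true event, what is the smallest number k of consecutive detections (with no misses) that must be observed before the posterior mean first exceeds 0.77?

k = 12

After k detections and 0 misses the posterior is Beta(12+k, 7), with mean (12+k)/(12+7+k).
Set (12+k)/(19+k) > 0.77 and solve: k > (0.77·19 − 12)/(1 − 0.77) = 11.435.
The smallest integer exceeding 11.435 is 12.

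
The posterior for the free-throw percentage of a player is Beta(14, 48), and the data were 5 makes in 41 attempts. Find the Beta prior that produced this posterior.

Under Beta–binomial conjugacy the posterior parameters are (α+s, β+f).
Subtract the data counts: 14−5=9, 48−36=12.

Beta(9, 12)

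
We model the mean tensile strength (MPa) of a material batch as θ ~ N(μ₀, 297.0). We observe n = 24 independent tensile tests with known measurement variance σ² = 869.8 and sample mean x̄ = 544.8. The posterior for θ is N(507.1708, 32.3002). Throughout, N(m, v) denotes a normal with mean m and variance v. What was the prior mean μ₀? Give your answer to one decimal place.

μ₀ = 198.8

The posterior mean is a precision-weighted average: μ_n = (τ₀μ₀ + τ_data·x̄)/(τ₀+τ_data), with τ₀=1/σ₀² and τ_data=n/σ².
Here τ₀ = 1/297.0 = 0.003367 and τ_data = 24/869.8 = 0.027593, so τ_n = 0.030960.
Rearranging for μ₀: μ₀ = (μ_n·τ_n − τ_data·x̄)/τ₀ = (507.1708·0.030960 − 0.027593·544.8) / 0.003367 = 0.669342/0.003367 ≈ 198.8.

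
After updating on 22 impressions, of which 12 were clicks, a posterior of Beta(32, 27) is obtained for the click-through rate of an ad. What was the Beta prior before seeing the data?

Beta(20, 17)

Under Beta–binomial conjugacy the posterior parameters are (α+s, β+f).
So α = 32 − 12 = 20 and β = 27 − 10 = 17.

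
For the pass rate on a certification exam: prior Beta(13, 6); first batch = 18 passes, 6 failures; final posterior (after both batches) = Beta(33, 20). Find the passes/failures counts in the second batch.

2 passes and 8 failures

Because Beta–binomial updating is additive in the counts, the combined data contributed (α_post−α_prior, β_post−β_prior) successes and failures.
Total across both batches: 33−13=20 passes, 20−6=14 failures.
Subtract the first batch: 20−18=2 passes and 14−6=8 failures.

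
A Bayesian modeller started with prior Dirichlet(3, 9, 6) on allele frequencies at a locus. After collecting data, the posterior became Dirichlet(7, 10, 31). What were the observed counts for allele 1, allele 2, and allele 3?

counts (4, 1, 25)

For a Dirichlet(α) prior with multinomial counts c, the posterior is Dirichlet(α + c) componentwise.
Counts are posterior − prior componentwise: 7−3=4, 10−9=1, 31−6=25.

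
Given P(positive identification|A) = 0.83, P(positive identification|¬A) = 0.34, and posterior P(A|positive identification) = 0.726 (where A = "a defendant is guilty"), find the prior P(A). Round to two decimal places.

In odds form, posterior odds = prior odds × likelihood ratio, so prior odds = posterior odds ÷ LR.
Posterior odds = 0.726/(1−0.726) = 2.6496. LR = 0.83/0.34 = 2.4412.
Prior odds = 2.6496/2.4412 = 1.0854, so P(A) = 1.0854/(1+1.0854) ≈ 0.52.

P(A) = 0.52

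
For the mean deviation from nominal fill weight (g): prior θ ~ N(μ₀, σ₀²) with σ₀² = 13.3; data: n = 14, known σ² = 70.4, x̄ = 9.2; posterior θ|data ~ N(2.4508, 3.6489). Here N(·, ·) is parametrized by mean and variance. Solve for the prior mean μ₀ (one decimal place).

With known observation variance, the Normal–Normal posterior has precision τ_n = τ₀ + n/σ² and mean μ_n = (τ₀μ₀ + (n/σ²)x̄)/τ_n.
Here τ₀ = 1/13.3 = 0.075188 and τ_data = 14/70.4 = 0.198864, so τ_n = 0.274052.
Rearranging for μ₀: μ₀ = (μ_n·τ_n − τ_data·x̄)/τ₀ = (2.4508·0.274052 − 0.198864·9.2) / 0.075188 = -1.157902/0.075188 ≈ -15.4.

μ₀ = -15.4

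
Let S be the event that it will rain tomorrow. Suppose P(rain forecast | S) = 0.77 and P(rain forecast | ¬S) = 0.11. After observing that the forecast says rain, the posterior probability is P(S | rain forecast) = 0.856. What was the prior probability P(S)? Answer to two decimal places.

In odds form, posterior odds = prior odds × likelihood ratio, so prior odds = posterior odds ÷ LR.
Posterior odds = 0.856/(1−0.856) = 5.9444. LR = 0.77/0.11 = 7.0000.
Prior odds = 5.9444/7.0000 = 0.8492, so P(S) = 0.8492/(1+0.8492) ≈ 0.46.

P(S) = 0.46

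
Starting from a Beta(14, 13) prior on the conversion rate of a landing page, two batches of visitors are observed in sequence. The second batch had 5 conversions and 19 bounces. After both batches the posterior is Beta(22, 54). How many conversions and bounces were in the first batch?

3 conversions and 22 bounces

Sequential conjugate updates are equivalent to a single update on the pooled data, so total successes = posterior α − prior α and total failures = posterior β − prior β.
Total across both batches: 22−14=8 conversions, 54−13=41 bounces.
Subtract the second batch: 8−5=3 conversions and 41−19=22 bounces.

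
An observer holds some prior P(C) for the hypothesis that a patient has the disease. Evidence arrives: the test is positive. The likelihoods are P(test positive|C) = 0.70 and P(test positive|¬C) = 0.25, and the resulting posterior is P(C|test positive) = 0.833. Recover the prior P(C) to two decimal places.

In odds form, posterior odds = prior odds × likelihood ratio, so prior odds = posterior odds ÷ LR.
Posterior odds = 0.833/(1−0.833) = 4.9880. LR = 0.70/0.25 = 2.8000.
Prior odds = 4.9880/2.8000 = 1.7814, so P(C) = 1.7814/(1+1.7814) ≈ 0.64.

P(C) = 0.64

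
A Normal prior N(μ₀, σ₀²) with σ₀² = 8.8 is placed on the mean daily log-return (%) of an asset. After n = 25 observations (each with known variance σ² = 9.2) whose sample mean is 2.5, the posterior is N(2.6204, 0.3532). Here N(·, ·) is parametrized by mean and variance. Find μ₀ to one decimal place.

With known observation variance, the Normal–Normal posterior has precision τ_n = τ₀ + n/σ² and mean μ_n = (τ₀μ₀ + (n/σ²)x̄)/τ_n.
Here τ₀ = 1/8.8 = 0.113636 and τ_data = 25/9.2 = 2.717391, so τ_n = 2.831027.
Rearranging for μ₀: μ₀ = (μ_n·τ_n − τ_data·x̄)/τ₀ = (2.6204·2.831027 − 2.717391·2.5) / 0.113636 = 0.624946/0.113636 ≈ 5.5.

μ₀ = 5.5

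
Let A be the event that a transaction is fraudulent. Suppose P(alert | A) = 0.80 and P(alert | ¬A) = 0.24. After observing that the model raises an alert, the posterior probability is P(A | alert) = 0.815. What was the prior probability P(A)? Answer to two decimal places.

Bayes' rule in odds form gives O(A|E) = O(A)·[P(E|A)/P(E|¬A)], hence O(A) = O(A|E)/LR.
Posterior odds = 0.815/(1−0.815) = 4.4054. LR = 0.80/0.24 = 3.3333.
Prior odds = 4.4054/3.3333 = 1.3216, so P(A) = 1.3216/(1+1.3216) ≈ 0.57.

P(A) = 0.57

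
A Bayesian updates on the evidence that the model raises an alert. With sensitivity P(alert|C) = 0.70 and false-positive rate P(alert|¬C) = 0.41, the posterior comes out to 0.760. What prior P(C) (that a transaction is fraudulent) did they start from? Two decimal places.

In odds form, posterior odds = prior odds × likelihood ratio, so prior odds = posterior odds ÷ LR.
Posterior odds = 0.760/(1−0.760) = 3.1667. LR = 0.70/0.41 = 1.7073.
Prior odds = 3.1667/1.7073 = 1.8548, so P(C) = 1.8548/(1+1.8548) ≈ 0.65.

P(C) = 0.65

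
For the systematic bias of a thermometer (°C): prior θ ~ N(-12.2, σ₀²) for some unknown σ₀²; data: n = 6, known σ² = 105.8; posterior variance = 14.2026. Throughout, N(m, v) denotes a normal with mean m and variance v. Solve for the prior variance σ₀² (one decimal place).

σ₀² = 73.0

For the Normal–Normal model with known σ², precisions add: τ_n = τ₀ + n/σ².
So 1/σ₀² = 1/14.2026 − 6/105.8 = 0.070410 − 0.056711 = 0.013699.
Hence σ₀² = 1/0.013699 ≈ 73.0.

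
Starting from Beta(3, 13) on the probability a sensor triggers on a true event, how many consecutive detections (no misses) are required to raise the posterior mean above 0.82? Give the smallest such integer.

After k detections and 0 misses the posterior is Beta(3+k, 13), with mean (3+k)/(3+13+k).
Set (3+k)/(16+k) > 0.82 and solve: k > (0.82·16 − 3)/(1 − 0.82) = 56.222.
The smallest integer exceeding 56.222 is 57.

k = 57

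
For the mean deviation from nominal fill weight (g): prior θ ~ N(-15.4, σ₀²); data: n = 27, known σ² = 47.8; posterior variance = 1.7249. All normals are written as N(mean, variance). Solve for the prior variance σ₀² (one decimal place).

For the Normal–Normal model with known σ², precisions add: τ_n = τ₀ + n/σ².
So 1/σ₀² = 1/1.7249 − 27/47.8 = 0.579744 − 0.564854 = 0.014890.
Hence σ₀² = 1/0.014890 ≈ 67.2.

σ₀² = 67.2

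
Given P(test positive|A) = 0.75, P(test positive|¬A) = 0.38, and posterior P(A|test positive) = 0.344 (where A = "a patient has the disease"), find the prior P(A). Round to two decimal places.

Bayes' rule in odds form gives O(A|E) = O(A)·[P(E|A)/P(E|¬A)], hence O(A) = O(A|E)/LR.
Posterior odds = 0.344/(1−0.344) = 0.5244. LR = 0.75/0.38 = 1.9737.
Prior odds = 0.5244/1.9737 = 0.2657, so P(A) = 0.2657/(1+0.2657) ≈ 0.21.

P(A) = 0.21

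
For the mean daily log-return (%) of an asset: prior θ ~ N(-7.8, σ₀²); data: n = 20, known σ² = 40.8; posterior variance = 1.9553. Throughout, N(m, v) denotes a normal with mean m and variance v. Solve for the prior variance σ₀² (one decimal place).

σ₀² = 47.1

Posterior precision equals prior precision plus data precision: 1/σ_n² = 1/σ₀² + n/σ².
So 1/σ₀² = 1/1.9553 − 20/40.8 = 0.511430 − 0.490196 = 0.021234.
Hence σ₀² = 1/0.021234 ≈ 47.1.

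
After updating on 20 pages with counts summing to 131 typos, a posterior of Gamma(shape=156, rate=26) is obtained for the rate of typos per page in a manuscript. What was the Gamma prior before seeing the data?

Gamma–Poisson conjugacy: posterior shape = α + Σxᵢ, posterior rate = β + n.
So α = 156 − 131 = 25 and β = 26 − 20 = 6.

Gamma(shape=25, rate=6)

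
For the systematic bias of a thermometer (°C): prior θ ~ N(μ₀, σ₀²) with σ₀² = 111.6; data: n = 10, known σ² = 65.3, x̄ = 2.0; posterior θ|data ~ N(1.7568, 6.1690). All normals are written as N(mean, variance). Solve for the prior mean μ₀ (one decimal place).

μ₀ = -2.4

The posterior mean is a precision-weighted average: μ_n = (τ₀μ₀ + τ_data·x̄)/(τ₀+τ_data), with τ₀=1/σ₀² and τ_data=n/σ².
Here τ₀ = 1/111.6 = 0.008961 and τ_data = 10/65.3 = 0.153139, so τ_n = 0.162100.
Rearranging for μ₀: μ₀ = (μ_n·τ_n − τ_data·x̄)/τ₀ = (1.7568·0.162100 − 0.153139·2.0) / 0.008961 = -0.021501/0.008961 ≈ -2.4.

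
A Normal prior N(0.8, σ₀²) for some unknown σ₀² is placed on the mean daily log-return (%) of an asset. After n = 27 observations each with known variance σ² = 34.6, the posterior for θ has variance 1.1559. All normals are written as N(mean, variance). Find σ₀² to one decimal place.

Posterior precision equals prior precision plus data precision: 1/σ_n² = 1/σ₀² + n/σ².
So 1/σ₀² = 1/1.1559 − 27/34.6 = 0.865127 − 0.780347 = 0.084780.
Hence σ₀² = 1/0.084780 ≈ 11.8.

σ₀² = 11.8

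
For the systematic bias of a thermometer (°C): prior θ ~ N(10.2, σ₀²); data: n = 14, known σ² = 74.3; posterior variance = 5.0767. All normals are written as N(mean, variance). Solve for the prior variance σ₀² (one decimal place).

σ₀² = 116.9

For the Normal–Normal model with known σ², precisions add: τ_n = τ₀ + n/σ².
So 1/σ₀² = 1/5.0767 − 14/74.3 = 0.196978 − 0.188425 = 0.008553.
Hence σ₀² = 1/0.008553 ≈ 116.9.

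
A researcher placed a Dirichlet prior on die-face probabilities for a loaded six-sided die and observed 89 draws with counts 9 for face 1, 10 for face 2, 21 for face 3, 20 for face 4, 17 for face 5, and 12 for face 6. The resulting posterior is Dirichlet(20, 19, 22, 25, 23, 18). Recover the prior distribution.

For a Dirichlet(α) prior with multinomial counts c, the posterior is Dirichlet(α + c) componentwise.
Subtract each count from the matching posterior parameter: 20−9=11, 19−10=9, 22−21=1, 25−20=5, 23−17=6, 18−12=6.

Dirichlet(11, 9, 1, 5, 6, 6)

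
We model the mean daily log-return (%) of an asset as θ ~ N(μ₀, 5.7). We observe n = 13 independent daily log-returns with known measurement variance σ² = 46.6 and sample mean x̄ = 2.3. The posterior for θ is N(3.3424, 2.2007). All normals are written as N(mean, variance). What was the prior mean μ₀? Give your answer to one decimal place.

With known observation variance, the Normal–Normal posterior has precision τ_n = τ₀ + n/σ² and mean μ_n = (τ₀μ₀ + (n/σ²)x̄)/τ_n.
Here τ₀ = 1/5.7 = 0.175439 and τ_data = 13/46.6 = 0.278970, so τ_n = 0.454409.
Rearranging for μ₀: μ₀ = (μ_n·τ_n − τ_data·x̄)/τ₀ = (3.3424·0.454409 − 0.278970·2.3) / 0.175439 = 0.877186/0.175439 ≈ 5.0.

μ₀ = 5.0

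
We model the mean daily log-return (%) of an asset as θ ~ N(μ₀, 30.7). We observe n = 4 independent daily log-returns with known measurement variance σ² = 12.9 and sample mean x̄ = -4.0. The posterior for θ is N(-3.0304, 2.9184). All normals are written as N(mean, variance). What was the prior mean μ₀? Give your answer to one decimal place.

μ₀ = 6.2

The posterior mean is a precision-weighted average: μ_n = (τ₀μ₀ + τ_data·x̄)/(τ₀+τ_data), with τ₀=1/σ₀² and τ_data=n/σ².
Here τ₀ = 1/30.7 = 0.032573 and τ_data = 4/12.9 = 0.310078, so τ_n = 0.342651.
Rearranging for μ₀: μ₀ = (μ_n·τ_n − τ_data·x̄)/τ₀ = (-3.0304·0.342651 − 0.310078·-4.0) / 0.032573 = 0.201942/0.032573 ≈ 6.2.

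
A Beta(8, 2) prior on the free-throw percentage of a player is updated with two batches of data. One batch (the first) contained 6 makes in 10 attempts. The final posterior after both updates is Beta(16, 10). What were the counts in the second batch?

Sequential conjugate updates are equivalent to a single update on the pooled data, so total successes = posterior α − prior α and total failures = posterior β − prior β.
Total across both batches: 16−8=8 makes, 10−2=8 misses.
Subtract the first batch: 8−6=2 makes and 8−4=4 misses.

2 makes and 4 misses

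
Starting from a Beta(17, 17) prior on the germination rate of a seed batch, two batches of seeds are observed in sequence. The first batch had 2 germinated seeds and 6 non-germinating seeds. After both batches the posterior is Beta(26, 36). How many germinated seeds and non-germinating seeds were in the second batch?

Because Beta–binomial updating is additive in the counts, the combined data contributed (α_post−α_prior, β_post−β_prior) successes and failures.
Total across both batches: 26−17=9 germinated seeds, 36−17=19 non-germinating seeds.
Subtract the first batch: 9−2=7 germinated seeds and 19−6=13 non-germinating seeds.

7 germinated seeds and 13 non-germinating seeds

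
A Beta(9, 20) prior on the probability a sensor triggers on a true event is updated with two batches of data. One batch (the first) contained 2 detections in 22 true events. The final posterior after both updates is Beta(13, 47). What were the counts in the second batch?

2 detections and 7 misses

Because Beta–binomial updating is additive in the counts, the combined data contributed (α_post−α_prior, β_post−β_prior) successes and failures.
Total across both batches: 13−9=4 detections, 47−20=27 misses.
Subtract the first batch: 4−2=2 detections and 27−20=7 misses.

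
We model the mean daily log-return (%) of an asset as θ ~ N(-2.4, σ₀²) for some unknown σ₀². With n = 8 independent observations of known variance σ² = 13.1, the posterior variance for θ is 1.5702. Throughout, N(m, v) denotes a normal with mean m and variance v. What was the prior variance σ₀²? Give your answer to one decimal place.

For the Normal–Normal model with known σ², precisions add: τ_n = τ₀ + n/σ².
So 1/σ₀² = 1/1.5702 − 8/13.1 = 0.636862 − 0.610687 = 0.026175.
Hence σ₀² = 1/0.026175 ≈ 38.2.

σ₀² = 38.2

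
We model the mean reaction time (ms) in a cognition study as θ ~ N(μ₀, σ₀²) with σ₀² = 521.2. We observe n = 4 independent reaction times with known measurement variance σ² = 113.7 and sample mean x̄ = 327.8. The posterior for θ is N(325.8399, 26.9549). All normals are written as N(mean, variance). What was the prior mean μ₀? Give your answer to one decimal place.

μ₀ = 289.9

The posterior mean is a precision-weighted average: μ_n = (τ₀μ₀ + τ_data·x̄)/(τ₀+τ_data), with τ₀=1/σ₀² and τ_data=n/σ².
Here τ₀ = 1/521.2 = 0.001919 and τ_data = 4/113.7 = 0.035180, so τ_n = 0.037099.
Rearranging for μ₀: μ₀ = (μ_n·τ_n − τ_data·x̄)/τ₀ = (325.8399·0.037099 − 0.035180·327.8) / 0.001919 = 0.556330/0.001919 ≈ 289.9.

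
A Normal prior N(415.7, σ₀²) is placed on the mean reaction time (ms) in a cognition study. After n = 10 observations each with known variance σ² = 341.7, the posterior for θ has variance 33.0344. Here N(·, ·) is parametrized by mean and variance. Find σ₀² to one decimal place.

σ₀² = 994.0

Posterior precision equals prior precision plus data precision: 1/σ_n² = 1/σ₀² + n/σ².
So 1/σ₀² = 1/33.0344 − 10/341.7 = 0.030271 − 0.029265 = 0.001006.
Hence σ₀² = 1/0.001006 ≈ 994.0.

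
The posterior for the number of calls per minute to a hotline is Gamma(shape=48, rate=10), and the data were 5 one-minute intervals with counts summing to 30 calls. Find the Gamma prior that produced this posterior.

Gamma–Poisson conjugacy: posterior shape = α + Σxᵢ, posterior rate = β + n.
So α = 48 − 30 = 18 and β = 10 − 5 = 5.

Gamma(shape=18, rate=5)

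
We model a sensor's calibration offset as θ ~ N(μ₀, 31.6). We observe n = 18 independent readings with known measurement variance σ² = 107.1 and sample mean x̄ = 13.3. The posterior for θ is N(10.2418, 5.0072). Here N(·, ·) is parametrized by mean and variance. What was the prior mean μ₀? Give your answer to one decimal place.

The posterior mean is a precision-weighted average: μ_n = (τ₀μ₀ + τ_data·x̄)/(τ₀+τ_data), with τ₀=1/σ₀² and τ_data=n/σ².
Here τ₀ = 1/31.6 = 0.031646 and τ_data = 18/107.1 = 0.168067, so τ_n = 0.199713.
Rearranging for μ₀: μ₀ = (μ_n·τ_n − τ_data·x̄)/τ₀ = (10.2418·0.199713 − 0.168067·13.3) / 0.031646 = -0.189870/0.031646 ≈ -6.0.

μ₀ = -6.0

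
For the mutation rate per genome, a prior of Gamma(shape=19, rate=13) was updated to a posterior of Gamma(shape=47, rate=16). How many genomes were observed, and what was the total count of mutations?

n = 3 genomes with total 28 mutations

A Gamma(α, β) prior (rate parametrization) on a Poisson rate with n observations summing to S gives posterior Gamma(α+S, β+n).
Matching: Σxᵢ = 47 − 19 = 28 and n = 16 − 13 = 3.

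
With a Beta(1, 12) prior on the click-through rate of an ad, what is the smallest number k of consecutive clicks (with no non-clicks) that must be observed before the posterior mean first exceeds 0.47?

k = 10

After k clicks and 0 non-clicks the posterior is Beta(1+k, 12), with mean (1+k)/(1+12+k).
Set (1+k)/(13+k) > 0.47 and solve: k > (0.47·13 − 1)/(1 − 0.47) = 9.642.
The smallest integer exceeding 9.642 is 10, and checking k=10: (11)/(23) = 0.4783 > 0.47.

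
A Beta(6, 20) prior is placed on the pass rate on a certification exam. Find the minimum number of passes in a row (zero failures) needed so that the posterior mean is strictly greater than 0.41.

k = 8

After k passes and 0 failures the posterior is Beta(6+k, 20), with mean (6+k)/(6+20+k).
Set (6+k)/(26+k) > 0.41 and solve: k > (0.41·26 − 6)/(1 − 0.41) = 7.898.
The smallest integer exceeding 7.898 is 8.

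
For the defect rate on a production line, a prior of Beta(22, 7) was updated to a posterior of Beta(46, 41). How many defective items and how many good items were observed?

24 defective items and 34 good items

Beta is conjugate to the binomial likelihood: posterior = Beta(a+s, b+f).
So s = 46 − 22 = 24 and f = 41 − 7 = 34.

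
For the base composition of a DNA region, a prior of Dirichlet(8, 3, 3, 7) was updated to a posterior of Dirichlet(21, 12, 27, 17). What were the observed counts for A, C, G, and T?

For a Dirichlet(α) prior with multinomial counts c, the posterior is Dirichlet(α + c) componentwise.
Counts are posterior − prior componentwise: 21−8=13, 12−3=9, 27−3=24, 17−7=10.

counts (13, 9, 24, 10)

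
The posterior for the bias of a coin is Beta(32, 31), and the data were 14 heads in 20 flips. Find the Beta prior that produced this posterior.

Beta is conjugate to the binomial likelihood: posterior = Beta(α+s, β+f).
So α = 32 − 14 = 18 and β = 31 − 6 = 25.

Beta(18, 25)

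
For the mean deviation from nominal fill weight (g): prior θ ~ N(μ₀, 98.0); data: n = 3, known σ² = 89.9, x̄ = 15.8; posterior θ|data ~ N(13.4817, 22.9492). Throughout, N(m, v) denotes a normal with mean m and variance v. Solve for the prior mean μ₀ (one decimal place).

μ₀ = 5.9

The posterior mean is a precision-weighted average: μ_n = (τ₀μ₀ + τ_data·x̄)/(τ₀+τ_data), with τ₀=1/σ₀² and τ_data=n/σ².
Here τ₀ = 1/98.0 = 0.010204 and τ_data = 3/89.9 = 0.033370, so τ_n = 0.043574.
Rearranging for μ₀: μ₀ = (μ_n·τ_n − τ_data·x̄)/τ₀ = (13.4817·0.043574 − 0.033370·15.8) / 0.010204 = 0.060206/0.010204 ≈ 5.9.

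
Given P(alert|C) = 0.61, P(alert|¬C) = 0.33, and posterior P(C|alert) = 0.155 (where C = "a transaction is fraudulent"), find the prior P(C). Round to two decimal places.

In odds form, posterior odds = prior odds × likelihood ratio, so prior odds = posterior odds ÷ LR.
Posterior odds = 0.155/(1−0.155) = 0.1834. LR = 0.61/0.33 = 1.8485.
Prior odds = 0.1834/1.8485 = 0.0992, so P(C) = 0.0992/(1+0.0992) ≈ 0.09.

P(C) = 0.09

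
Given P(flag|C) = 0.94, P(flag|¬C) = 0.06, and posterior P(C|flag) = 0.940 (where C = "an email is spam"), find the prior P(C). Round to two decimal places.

P(C) = 0.50

In odds form, posterior odds = prior odds × likelihood ratio, so prior odds = posterior odds ÷ LR.
Posterior odds = 0.940/(1−0.940) = 15.6667. LR = 0.94/0.06 = 15.6667.
Prior odds = 15.6667/15.6667 = 1.0000, so P(C) = 1.0000/(1+1.0000) ≈ 0.50.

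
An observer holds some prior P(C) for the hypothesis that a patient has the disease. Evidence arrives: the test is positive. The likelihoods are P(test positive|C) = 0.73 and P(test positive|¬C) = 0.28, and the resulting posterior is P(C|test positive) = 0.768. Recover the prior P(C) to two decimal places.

P(C) = 0.56

In odds form, posterior odds = prior odds × likelihood ratio, so prior odds = posterior odds ÷ LR.
Posterior odds = 0.768/(1−0.768) = 3.3103. LR = 0.73/0.28 = 2.6071.
Prior odds = 3.3103/2.6071 = 1.2697, so P(C) = 1.2697/(1+1.2697) ≈ 0.56.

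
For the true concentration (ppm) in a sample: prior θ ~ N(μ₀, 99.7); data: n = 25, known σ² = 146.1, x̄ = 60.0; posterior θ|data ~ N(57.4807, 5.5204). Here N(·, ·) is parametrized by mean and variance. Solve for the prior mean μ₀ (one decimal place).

μ₀ = 14.5

With known observation variance, the Normal–Normal posterior has precision τ_n = τ₀ + n/σ² and mean μ_n = (τ₀μ₀ + (n/σ²)x̄)/τ_n.
Here τ₀ = 1/99.7 = 0.010030 and τ_data = 25/146.1 = 0.171116, so τ_n = 0.181146.
Rearranging for μ₀: μ₀ = (μ_n·τ_n − τ_data·x̄)/τ₀ = (57.4807·0.181146 − 0.171116·60.0) / 0.010030 = 0.145439/0.010030 ≈ 14.5.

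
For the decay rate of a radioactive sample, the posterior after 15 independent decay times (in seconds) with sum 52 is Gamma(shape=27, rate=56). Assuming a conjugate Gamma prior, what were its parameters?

Gamma(shape=12, rate=4)

For an exponential likelihood with a Gamma(α, β) prior on the rate, n observations with total T give posterior Gamma(α+n, β+T).
So α = 27 − 15 = 12 and β = 56 − 52 = 4.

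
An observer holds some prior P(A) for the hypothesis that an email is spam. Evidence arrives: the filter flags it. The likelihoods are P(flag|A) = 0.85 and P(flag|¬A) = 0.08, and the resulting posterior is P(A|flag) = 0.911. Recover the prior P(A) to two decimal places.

P(A) = 0.49

In odds form, posterior odds = prior odds × likelihood ratio, so prior odds = posterior odds ÷ LR.
Posterior odds = 0.911/(1−0.911) = 10.2360. LR = 0.85/0.08 = 10.6250.
Prior odds = 10.2360/10.6250 = 0.9634, so P(A) = 0.9634/(1+0.9634) ≈ 0.49.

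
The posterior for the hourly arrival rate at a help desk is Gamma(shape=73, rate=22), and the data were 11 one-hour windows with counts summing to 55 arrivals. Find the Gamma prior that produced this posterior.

Gamma(shape=18, rate=11)

A Gamma(α, β) prior (rate parametrization) on a Poisson rate with n observations summing to S gives posterior Gamma(α+S, β+n).
So α = 73 − 55 = 18 and β = 22 − 11 = 11.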